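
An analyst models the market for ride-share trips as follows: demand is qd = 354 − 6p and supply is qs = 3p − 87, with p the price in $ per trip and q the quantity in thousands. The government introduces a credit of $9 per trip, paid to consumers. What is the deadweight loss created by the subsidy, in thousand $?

Before the subsidy: set 354 − 6p = 3p − 87 → p* = $49, q* = 60.
With a per-unit subsidy paid to consumers, each effectively pays p − 9, so demand becomes qd = 354 − 6(p − 9).
New equilibrium: consumers pay $46, sellers receive $55, q = 78. (Wedge: pb − ps = −9.)
Quantity rises by |ΔQ| = |60 − 78| = 18.
DWL = ½ · t · |ΔQ| = ½ · 9 · 18 = $81.

Deadweight loss = $81 thousand.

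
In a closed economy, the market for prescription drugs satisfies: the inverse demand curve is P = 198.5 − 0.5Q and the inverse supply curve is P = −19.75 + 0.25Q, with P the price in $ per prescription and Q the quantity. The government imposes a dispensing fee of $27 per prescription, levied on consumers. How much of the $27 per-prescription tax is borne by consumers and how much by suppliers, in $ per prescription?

Consumers bear $18 per prescription; suppliers bear $9 per prescription.

Rewrite in direct form: Qd = 397 − 2P and Qs = 4P + 79.
Before the tax: set 397 − 2P = 4P + 79 → P* = $53, Q* = 291.
With the tax collected from consumers, demand (in seller-price terms) shifts: Qd = 397 − 2(P + 27).
New equilibrium: consumers pay $71, suppliers receive $44, Q = 255. (Wedge: Pb − Ps = 27.)
Burden on consumers: $18; on suppliers: $9. (They sum to $27.)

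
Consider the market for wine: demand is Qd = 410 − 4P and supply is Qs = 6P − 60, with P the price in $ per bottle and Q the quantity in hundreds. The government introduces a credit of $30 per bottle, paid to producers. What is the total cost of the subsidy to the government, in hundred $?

Government outlay = $8820 hundred.

Without the subsidy, 410 − 4P = 6P − 60 gives 10P = 470, so P* = $47 and Q* = 222.
With a per-unit subsidy paid to producers, each receives P + 30 per unit sold, so supply becomes Qs = 6(P + 30) − 60.
Solving gives Q = 294 with buyers paying $29 and producers receiving $59 (the $30 wedge).
Outlay = t · Q = 30 · 294 = $8820.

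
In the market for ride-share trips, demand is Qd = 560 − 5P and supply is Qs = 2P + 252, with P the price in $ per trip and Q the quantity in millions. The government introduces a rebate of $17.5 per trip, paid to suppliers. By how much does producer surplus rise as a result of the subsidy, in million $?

Before the subsidy: set 560 − 5P = 2P + 252 → P* = $44, Q* = 340.
With a per-unit subsidy paid to suppliers, each receives P + 17.5 per unit sold, so supply becomes Qs = 2(P + 17.5) + 252.
Solving gives Q = 365 with consumers paying $39 and suppliers receiving $56.5 (the $17.5 wedge).
ΔPS is the trapezoid between Q = 365 and Q = 340 of height $12.5: ½ · (340 + 365) · 12.5 = $4406.25.

Producer surplus rises by $4406.25 million.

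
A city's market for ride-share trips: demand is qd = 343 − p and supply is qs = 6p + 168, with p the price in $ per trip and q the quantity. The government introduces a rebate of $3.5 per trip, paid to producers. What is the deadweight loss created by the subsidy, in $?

Deadweight loss = $5.25.

Before the subsidy: set 343 − p = 6p + 168 → p* = $25, q* = 318.
With a per-unit subsidy paid to producers, each receives p + 3.5 per unit sold, so supply becomes qs = 6(p + 3.5) + 168.
New equilibrium: buyers pay $22, producers receive $25.5, q = 321. (Wedge: pb − ps = −3.5.)
Quantity rises by |ΔQ| = |318 − 321| = 3.
DWL = ½ · t · |ΔQ| = ½ · 3.5 · 3 = $5.25.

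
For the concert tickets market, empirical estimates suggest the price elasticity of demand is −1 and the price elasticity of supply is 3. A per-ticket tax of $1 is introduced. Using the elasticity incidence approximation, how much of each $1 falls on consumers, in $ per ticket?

Incidence ratio: consumers' share ≈ εs / (εs + |εd|) = 3 / (3 + 1) = 0.75.
So consumers bear ≈ 0.75 × $1 = $0.75; suppliers bear $0.25.

Consumers bear ≈ $0.75 per ticket.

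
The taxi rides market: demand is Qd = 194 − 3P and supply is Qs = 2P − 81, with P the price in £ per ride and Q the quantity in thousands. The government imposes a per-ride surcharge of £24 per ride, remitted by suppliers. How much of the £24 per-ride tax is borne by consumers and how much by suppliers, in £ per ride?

Consumers bear £9.6 per ride; suppliers bear £14.4 per ride.

Before the tax: set 194 − 3P = 2P − 81 → P* = £55, Q* = 29.
With the tax collected from suppliers, supply shifts: Qs = 2(P − 24) − 81.
Solving gives Q = 0.2 with consumers paying £64.6 and suppliers receiving £40.6 (the £24 wedge).
Burden on consumers: £9.6; on suppliers: £14.4. (They sum to £24.)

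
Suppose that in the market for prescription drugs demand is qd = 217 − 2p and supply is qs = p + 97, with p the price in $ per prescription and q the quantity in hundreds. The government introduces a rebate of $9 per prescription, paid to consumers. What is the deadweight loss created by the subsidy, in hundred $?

Before the subsidy: set 217 − 2p = p + 97 → p* = $40, q* = 137.
With a per-unit subsidy paid to consumers, each effectively pays p − 9, so demand becomes qd = 217 − 2(p − 9).
New equilibrium: consumers pay $37, producers receive $46, q = 143. (Wedge: pb − ps = −9.)
Quantity rises by |ΔQ| = |137 − 143| = 6.
DWL = ½ · t · |ΔQ| = ½ · 9 · 6 = $27.

Deadweight loss = $27 hundred.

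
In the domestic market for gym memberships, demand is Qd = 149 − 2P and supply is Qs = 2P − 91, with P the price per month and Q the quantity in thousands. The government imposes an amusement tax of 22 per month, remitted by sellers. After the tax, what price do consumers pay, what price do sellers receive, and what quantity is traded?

Consumers pay 71; sellers receive 49; quantity = 7.

Before the tax: set 149 − 2P = 2P − 91 → P* = 60, Q* = 29.
With the tax collected from sellers, supply shifts: Qs = 2(P − 22) − 91.
New equilibrium: consumers pay 71, sellers receive 49, Q = 7. (Wedge: Pb − Ps = 22.)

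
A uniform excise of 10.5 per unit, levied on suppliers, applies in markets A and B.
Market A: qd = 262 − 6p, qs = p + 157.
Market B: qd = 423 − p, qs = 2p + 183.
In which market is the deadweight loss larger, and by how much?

Market A: pre-tax p* = 15, q* = 172; post-tax q = 163; deadweight loss = 47.25.
Market B: pre-tax p* = 80, q* = 343; post-tax q = 336; deadweight loss = 36.75.
Difference: 47.25 vs 36.75 → market A is larger by 10.5.

Market A, by 10.5.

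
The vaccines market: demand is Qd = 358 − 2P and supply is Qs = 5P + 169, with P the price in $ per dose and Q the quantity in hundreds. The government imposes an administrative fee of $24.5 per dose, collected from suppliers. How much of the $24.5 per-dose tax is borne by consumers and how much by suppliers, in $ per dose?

Consumers bear $17.5 per dose; suppliers bear $7 per dose.

Before the tax: set 358 − 2P = 5P + 169 → P* = $27, Q* = 304.
With the tax collected from suppliers, supply shifts: Qs = 5(P − 24.5) + 169.
Solving gives Q = 269 with consumers paying $44.5 and suppliers receiving $20 (the $24.5 wedge).
Burden on consumers: $17.5; on suppliers: $7. (They sum to $24.5.)
The less price-elastic side of the market bears the larger share of a per-unit tax.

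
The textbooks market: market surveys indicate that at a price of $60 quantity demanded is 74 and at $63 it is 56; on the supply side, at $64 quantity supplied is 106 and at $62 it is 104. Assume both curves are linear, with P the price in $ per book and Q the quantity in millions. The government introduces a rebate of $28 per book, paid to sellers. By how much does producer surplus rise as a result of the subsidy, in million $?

Producer surplus rises by $2640 million.

Demand slope: (56 − 74)/(63 − 60) = -6, so Qd = 434 − 6P.
Supply slope: (104 − 106)/(62 − 64) = 1, so Qs = P + 42.
Before the subsidy: set 434 − 6P = P + 42 → P* = $56, Q* = 98.
With a per-unit subsidy paid to sellers, each receives P + 28 per unit sold, so supply becomes Qs = (P + 28) + 42.
New equilibrium: consumers pay $52, sellers receive $80, Q = 122. (Wedge: Pb − Ps = −28.)
ΔPS is the trapezoid between Q = 122 and Q = 98 of height $24: ½ · (98 + 122) · 24 = $2640.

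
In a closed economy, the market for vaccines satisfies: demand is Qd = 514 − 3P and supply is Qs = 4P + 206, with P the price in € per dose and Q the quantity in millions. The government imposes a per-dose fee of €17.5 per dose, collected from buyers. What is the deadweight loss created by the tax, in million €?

Without the tax, 514 − 3P = 4P + 206 gives 7P = 308, so P* = €44 and Q* = 382.
With the tax collected from buyers, demand (in seller-price terms) shifts: Qd = 514 − 3(P + 17.5).
Solving gives Q = 352 with buyers paying €54 and suppliers receiving €36.5 (the €17.5 wedge).
Quantity falls by |ΔQ| = |382 − 352| = 30.
DWL = ½ · t · |ΔQ| = ½ · 17.5 · 30 = €262.5.

Deadweight loss = €262.5 million.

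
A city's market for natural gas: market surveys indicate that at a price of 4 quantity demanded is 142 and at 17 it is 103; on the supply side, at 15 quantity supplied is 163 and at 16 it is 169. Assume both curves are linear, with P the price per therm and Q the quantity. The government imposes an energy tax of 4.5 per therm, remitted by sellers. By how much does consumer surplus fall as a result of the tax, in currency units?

Demand slope: (103 − 142)/(17 − 4) = -3, so Qd = 154 − 3P.
Supply slope: (169 − 163)/(16 − 15) = 6, so Qs = 6P + 73.
Before the tax: set 154 − 3P = 6P + 73 → P* = 9, Q* = 127.
With the tax collected from sellers, supply shifts: Qs = 6(P − 4.5) + 73.
New equilibrium: consumers pay 12, sellers receive 7.5, Q = 118. (Wedge: Pb − Ps = 4.5.)
ΔCS is the trapezoid between Q = 118 and Q = 127 of height 3: ½ · (127 + 118) · 3 = 367.5.

Consumer surplus falls by 367.5.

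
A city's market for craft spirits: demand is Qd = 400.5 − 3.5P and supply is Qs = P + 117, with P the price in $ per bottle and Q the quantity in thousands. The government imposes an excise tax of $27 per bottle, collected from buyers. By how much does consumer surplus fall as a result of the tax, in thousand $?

Consumer surplus falls by $1017 thousand.

Before the tax: set 400.5 − 3.5P = P + 117 → P* = $63, Q* = 180.
With the tax collected from buyers, demand (in seller-price terms) shifts: Qd = 400.5 − 3.5(P + 27).
Solving gives Q = 159 with buyers paying $69 and suppliers receiving $42 (the $27 wedge).
ΔCS is the trapezoid between Q = 159 and Q = 180 of height $6: ½ · (180 + 159) · 6 = $1017.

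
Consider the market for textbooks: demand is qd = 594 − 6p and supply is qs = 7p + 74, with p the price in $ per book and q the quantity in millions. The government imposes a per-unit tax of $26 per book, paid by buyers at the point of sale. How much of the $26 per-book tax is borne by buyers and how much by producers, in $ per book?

Without the tax, 594 − 6p = 7p + 74 gives 13p = 520, so p* = $40 and q* = 354.
With the tax collected from buyers, demand (in seller-price terms) shifts: qd = 594 − 6(p + 26).
New equilibrium: buyers pay $54, producers receive $28, q = 270. (Wedge: pb − ps = 26.)
Burden on buyers: $14; on producers: $12. (They sum to $26.)

Buyers bear $14 per book; producers bear $12 per book.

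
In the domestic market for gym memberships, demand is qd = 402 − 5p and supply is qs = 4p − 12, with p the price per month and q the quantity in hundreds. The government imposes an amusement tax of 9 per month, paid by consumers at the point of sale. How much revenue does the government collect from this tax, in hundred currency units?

Tax revenue = 1368 hundred.

Without the tax, 402 − 5p = 4p − 12 gives 9p = 414, so p* = 46 and q* = 172.
With the tax collected from consumers, demand (in seller-price terms) shifts: qd = 402 − 5(p + 9).
Solving gives q = 152 with consumers paying 50 and producers receiving 41 (the 9 wedge).
Revenue = t · Q = 9 · 152 = 1368.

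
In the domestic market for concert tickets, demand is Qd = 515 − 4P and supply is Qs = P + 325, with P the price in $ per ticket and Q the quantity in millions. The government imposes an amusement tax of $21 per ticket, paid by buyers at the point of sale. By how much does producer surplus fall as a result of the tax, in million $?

Producer surplus falls by $5957.28 million.

Before the tax: set 515 − 4P = P + 325 → P* = $38, Q* = 363.
With the tax collected from buyers, demand (in seller-price terms) shifts: Qd = 515 − 4(P + 21).
New equilibrium: buyers pay $42.2, sellers receive $21.2, Q = 346.2. (Wedge: Pb − Ps = 21.)
ΔPS is the trapezoid between Q = 346.2 and Q = 363 of height $16.8: ½ · (363 + 346.2) · 16.8 = $5957.28.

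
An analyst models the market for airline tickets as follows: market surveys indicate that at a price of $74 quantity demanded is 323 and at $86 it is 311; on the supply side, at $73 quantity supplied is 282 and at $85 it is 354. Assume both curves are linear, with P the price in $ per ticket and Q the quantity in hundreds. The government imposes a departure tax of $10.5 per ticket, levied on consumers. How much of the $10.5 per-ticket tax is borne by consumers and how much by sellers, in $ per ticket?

Demand slope: (311 − 323)/(86 − 74) = -1, so Qd = 397 − P.
Supply slope: (354 − 282)/(85 − 73) = 6, so Qs = 6P − 156.
Without the tax, 397 − P = 6P − 156 gives 7P = 553, so P* = $79 and Q* = 318.
With the tax collected from consumers, demand (in seller-price terms) shifts: Qd = 397 − (P + 10.5).
New equilibrium: consumers pay $88, sellers receive $77.5, Q = 309. (Wedge: Pb − Ps = 10.5.)
Burden on consumers: $9; on sellers: $1.5. (They sum to $10.5.)

Consumers bear $9 per ticket; sellers bear $1.5 per ticket.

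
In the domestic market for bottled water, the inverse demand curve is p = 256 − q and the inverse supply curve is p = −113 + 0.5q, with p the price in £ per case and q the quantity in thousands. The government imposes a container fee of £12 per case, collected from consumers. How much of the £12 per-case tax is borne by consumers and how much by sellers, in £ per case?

Inverting to q(p) form: qd = 256 − p; qs = 2p + 226.
Before the tax: set 256 − p = 2p + 226 → p* = £10, q* = 246.
With the tax collected from consumers, demand (in seller-price terms) shifts: qd = 256 − (p + 12).
New equilibrium: consumers pay £18, sellers receive £6, q = 238. (Wedge: pb − ps = 12.)
Burden on consumers: £8; on sellers: £4. (They sum to £12.)
The less price-elastic side of the market bears the larger share of a per-unit tax.

Consumers bear £8 per case; sellers bear £4 per case.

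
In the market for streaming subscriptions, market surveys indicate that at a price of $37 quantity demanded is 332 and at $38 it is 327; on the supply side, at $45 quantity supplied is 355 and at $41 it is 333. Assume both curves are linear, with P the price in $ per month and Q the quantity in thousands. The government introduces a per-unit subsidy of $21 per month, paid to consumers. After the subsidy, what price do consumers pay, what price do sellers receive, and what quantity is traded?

Demand slope: (327 − 332)/(38 − 37) = -5, so Qd = 517 − 5P.
Supply slope: (333 − 355)/(41 − 45) = 5.5, so Qs = 5.5P + 107.5.
Before the subsidy: set 517 − 5P = 5.5P + 107.5 → P* = $39, Q* = 322.
With a per-unit subsidy paid to consumers, each effectively pays P − 21, so demand becomes Qd = 517 − 5(P − 21).
New equilibrium: consumers pay $28, sellers receive $49, Q = 377. (Wedge: Pb − Ps = −21.)

Consumers pay $28; sellers receive $49; quantity = 377.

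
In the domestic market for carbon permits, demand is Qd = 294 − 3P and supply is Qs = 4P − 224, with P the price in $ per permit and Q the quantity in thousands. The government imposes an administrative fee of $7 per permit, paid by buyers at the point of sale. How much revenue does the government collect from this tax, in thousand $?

Without the tax, 294 − 3P = 4P − 224 gives 7P = 518, so P* = $74 and Q* = 72.
With the tax collected from buyers, demand (in seller-price terms) shifts: Qd = 294 − 3(P + 7).
Solving gives Q = 60 with buyers paying $78 and suppliers receiving $71 (the $7 wedge).
Revenue = t · Q = 7 · 60 = $420.

Tax revenue = $420 thousand.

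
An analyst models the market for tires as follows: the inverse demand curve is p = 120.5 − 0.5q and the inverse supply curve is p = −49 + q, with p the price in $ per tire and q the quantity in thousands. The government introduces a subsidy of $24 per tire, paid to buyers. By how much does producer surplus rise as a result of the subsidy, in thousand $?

Producer surplus rises by $1936 thousand.

Inverting to q(p) form: qd = 241 − 2p; qs = p + 49.
Before the subsidy: set 241 − 2p = p + 49 → p* = $64, q* = 113.
With a per-unit subsidy paid to buyers, each effectively pays p − 24, so demand becomes qd = 241 − 2(p − 24).
Solving gives q = 129 with buyers paying $56 and producers receiving $80 (the $24 wedge).
ΔPS is the trapezoid between Q = 129 and Q = 113 of height $16: ½ · (113 + 129) · 16 = $1936.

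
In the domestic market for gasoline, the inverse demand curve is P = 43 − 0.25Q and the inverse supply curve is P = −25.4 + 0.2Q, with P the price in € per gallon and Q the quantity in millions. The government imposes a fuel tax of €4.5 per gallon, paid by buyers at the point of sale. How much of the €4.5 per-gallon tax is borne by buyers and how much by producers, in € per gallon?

Inverting to Q(P) form: Qd = 172 − 4P; Qs = 5P + 127.
Without the tax, 172 − 4P = 5P + 127 gives 9P = 45, so P* = €5 and Q* = 152.
With the tax collected from buyers, demand (in seller-price terms) shifts: Qd = 172 − 4(P + 4.5).
Solving gives Q = 142 with buyers paying €7.5 and producers receiving €3 (the €4.5 wedge).
Burden on buyers: €2.5; on producers: €2. (They sum to €4.5.)
The less price-elastic side of the market bears the larger share of a per-unit tax.

Buyers bear €2.5 per gallon; producers bear €2 per gallon.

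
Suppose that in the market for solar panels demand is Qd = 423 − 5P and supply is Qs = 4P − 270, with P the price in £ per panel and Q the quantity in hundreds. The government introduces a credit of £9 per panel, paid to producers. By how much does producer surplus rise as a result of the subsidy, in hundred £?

Producer surplus rises by £240 hundred.

Before the subsidy: set 423 − 5P = 4P − 270 → P* = £77, Q* = 38.
With a per-unit subsidy paid to producers, each receives P + 9 per unit sold, so supply becomes Qs = 4(P + 9) − 270.
New equilibrium: consumers pay £73, producers receive £82, Q = 58. (Wedge: Pb − Ps = −9.)
ΔPS is the trapezoid between Q = 58 and Q = 38 of height £5: ½ · (38 + 58) · 5 = £240.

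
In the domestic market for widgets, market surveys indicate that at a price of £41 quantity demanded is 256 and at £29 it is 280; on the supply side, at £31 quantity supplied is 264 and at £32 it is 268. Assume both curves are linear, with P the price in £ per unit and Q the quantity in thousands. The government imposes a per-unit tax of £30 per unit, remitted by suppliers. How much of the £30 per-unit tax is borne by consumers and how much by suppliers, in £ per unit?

Consumers bear £20 per unit; suppliers bear £10 per unit.

Demand slope: (280 − 256)/(29 − 41) = -2, so Qd = 338 − 2P.
Supply slope: (268 − 264)/(32 − 31) = 4, so Qs = 4P + 140.
Without the tax, 338 − 2P = 4P + 140 gives 6P = 198, so P* = £33 and Q* = 272.
With the tax collected from suppliers, supply shifts: Qs = 4(P − 30) + 140.
Solving gives Q = 232 with consumers paying £53 and suppliers receiving £23 (the £30 wedge).
Burden on consumers: £20; on suppliers: £10. (They sum to £30.)
The less price-elastic side of the market bears the larger share of a per-unit tax.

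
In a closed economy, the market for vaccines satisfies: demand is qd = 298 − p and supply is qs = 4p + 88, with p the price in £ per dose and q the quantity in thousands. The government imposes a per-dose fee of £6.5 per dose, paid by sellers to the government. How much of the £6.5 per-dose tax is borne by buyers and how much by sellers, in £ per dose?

Buyers bear £5.2 per dose; sellers bear £1.3 per dose.

Before the tax: set 298 − p = 4p + 88 → p* = £42, q* = 256.
With the tax collected from sellers, supply shifts: qs = 4(p − 6.5) + 88.
New equilibrium: buyers pay £47.2, sellers receive £40.7, q = 250.8. (Wedge: pb − ps = 6.5.)
Burden on buyers: £5.2; on sellers: £1.3. (They sum to £6.5.)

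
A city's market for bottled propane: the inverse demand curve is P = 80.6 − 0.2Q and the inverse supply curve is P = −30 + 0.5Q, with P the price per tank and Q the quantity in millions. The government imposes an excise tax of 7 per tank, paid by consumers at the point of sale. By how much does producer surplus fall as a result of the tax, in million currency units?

Producer surplus falls by 765 million.

Inverting to Q(P) form: Qd = 403 − 5P; Qs = 2P + 60.
Before the tax: set 403 − 5P = 2P + 60 → P* = 49, Q* = 158.
With the tax collected from consumers, demand (in seller-price terms) shifts: Qd = 403 − 5(P + 7).
Solving gives Q = 148 with consumers paying 51 and suppliers receiving 44 (the 7 wedge).
ΔPS is the trapezoid between Q = 148 and Q = 158 of height 5: ½ · (158 + 148) · 5 = 765.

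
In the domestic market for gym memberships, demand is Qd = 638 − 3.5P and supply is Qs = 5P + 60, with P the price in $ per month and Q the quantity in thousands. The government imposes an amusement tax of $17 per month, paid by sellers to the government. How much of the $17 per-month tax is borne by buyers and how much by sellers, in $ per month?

Before the tax: set 638 − 3.5P = 5P + 60 → P* = $68, Q* = 400.
With the tax collected from sellers, supply shifts: Qs = 5(P − 17) + 60.
New equilibrium: buyers pay $78, sellers receive $61, Q = 365. (Wedge: Pb − Ps = 17.)
Burden on buyers: $10; on sellers: $7. (They sum to $17.)

Buyers bear $10 per month; sellers bear $7 per month.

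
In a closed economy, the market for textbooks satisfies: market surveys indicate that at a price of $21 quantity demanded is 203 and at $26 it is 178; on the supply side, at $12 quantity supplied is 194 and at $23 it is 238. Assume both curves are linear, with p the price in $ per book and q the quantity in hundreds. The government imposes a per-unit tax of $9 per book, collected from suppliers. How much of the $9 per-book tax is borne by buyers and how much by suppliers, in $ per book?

Demand slope: (178 − 203)/(26 − 21) = -5, so qd = 308 − 5p.
Supply slope: (238 − 194)/(23 − 12) = 4, so qs = 4p + 146.
Before the tax: set 308 − 5p = 4p + 146 → p* = $18, q* = 218.
With the tax collected from suppliers, supply shifts: qs = 4(p − 9) + 146.
Solving gives q = 198 with buyers paying $22 and suppliers receiving $13 (the $9 wedge).
Burden on buyers: $4; on suppliers: $5. (They sum to $9.)

Buyers bear $4 per book; suppliers bear $5 per book.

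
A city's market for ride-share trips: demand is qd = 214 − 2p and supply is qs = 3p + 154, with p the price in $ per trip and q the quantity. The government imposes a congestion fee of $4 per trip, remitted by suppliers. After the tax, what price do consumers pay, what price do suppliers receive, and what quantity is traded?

Consumers pay $14.4; suppliers receive $10.4; quantity = 185.2.

Before the tax: set 214 − 2p = 3p + 154 → p* = $12, q* = 190.
With the tax collected from suppliers, supply shifts: qs = 3(p − 4) + 154.
Solving gives q = 185.2 with consumers paying $14.4 and suppliers receiving $10.4 (the $4 wedge).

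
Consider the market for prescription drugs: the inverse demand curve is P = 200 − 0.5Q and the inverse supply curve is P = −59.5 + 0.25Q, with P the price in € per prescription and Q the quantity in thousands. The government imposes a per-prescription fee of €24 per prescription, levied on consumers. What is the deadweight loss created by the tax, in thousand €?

Rewrite in direct form: Qd = 400 − 2P and Qs = 4P + 238.
Without the tax, 400 − 2P = 4P + 238 gives 6P = 162, so P* = €27 and Q* = 346.
With the tax collected from consumers, demand (in seller-price terms) shifts: Qd = 400 − 2(P + 24).
New equilibrium: consumers pay €43, sellers receive €19, Q = 314. (Wedge: Pb − Ps = 24.)
Quantity falls by |ΔQ| = |346 − 314| = 32.
DWL = ½ · t · |ΔQ| = ½ · 24 · 32 = €384.

Deadweight loss = €384 thousand.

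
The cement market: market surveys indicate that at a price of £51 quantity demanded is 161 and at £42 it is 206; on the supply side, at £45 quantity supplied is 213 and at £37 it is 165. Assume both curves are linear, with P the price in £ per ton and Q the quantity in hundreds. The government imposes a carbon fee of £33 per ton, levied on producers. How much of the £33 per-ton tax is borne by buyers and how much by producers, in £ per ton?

Buyers bear £18 per ton; producers bear £15 per ton.

Demand slope: (206 − 161)/(42 − 51) = -5, so Qd = 416 − 5P.
Supply slope: (165 − 213)/(37 − 45) = 6, so Qs = 6P − 57.
Before the tax: set 416 − 5P = 6P − 57 → P* = £43, Q* = 201.
With the tax collected from producers, supply shifts: Qs = 6(P − 33) − 57.
New equilibrium: buyers pay £61, producers receive £28, Q = 111. (Wedge: Pb − Ps = 33.)
Burden on buyers: £18; on producers: £15. (They sum to £33.)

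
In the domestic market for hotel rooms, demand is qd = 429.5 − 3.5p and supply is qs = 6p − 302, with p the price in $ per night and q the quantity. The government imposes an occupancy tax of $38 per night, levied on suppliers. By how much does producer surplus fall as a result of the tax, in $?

Producer surplus falls by $1652.

Without the tax, 429.5 − 3.5p = 6p − 302 gives 9.5p = 731.5, so p* = $77 and q* = 160.
With the tax collected from suppliers, supply shifts: qs = 6(p − 38) − 302.
Solving gives q = 76 with buyers paying $101 and suppliers receiving $63 (the $38 wedge).
ΔPS is the trapezoid between Q = 76 and Q = 160 of height $14: ½ · (160 + 76) · 14 = $1652.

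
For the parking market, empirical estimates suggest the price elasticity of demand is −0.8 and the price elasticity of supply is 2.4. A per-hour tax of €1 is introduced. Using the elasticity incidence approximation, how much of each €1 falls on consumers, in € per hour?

Consumers bear ≈ €0.75 per hour.

Incidence ratio: consumers' share ≈ εs / (εs + |εd|) = 2.4 / (2.4 + 0.8) = 0.75.
So consumers bear ≈ 0.75 × €1 = €0.75; sellers bear €0.25.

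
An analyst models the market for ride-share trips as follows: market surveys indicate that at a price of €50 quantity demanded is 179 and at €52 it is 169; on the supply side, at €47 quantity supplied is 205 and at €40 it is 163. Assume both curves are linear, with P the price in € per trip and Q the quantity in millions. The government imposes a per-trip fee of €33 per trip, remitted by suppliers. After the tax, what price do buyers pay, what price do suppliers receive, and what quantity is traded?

Demand slope: (169 − 179)/(52 − 50) = -5, so Qd = 429 − 5P.
Supply slope: (163 − 205)/(40 − 47) = 6, so Qs = 6P − 77.
Before the tax: set 429 − 5P = 6P − 77 → P* = €46, Q* = 199.
With the tax collected from suppliers, supply shifts: Qs = 6(P − 33) − 77.
New equilibrium: buyers pay €64, suppliers receive €31, Q = 109. (Wedge: Pb − Ps = 33.)

Buyers pay €64; suppliers receive €31; quantity = 109.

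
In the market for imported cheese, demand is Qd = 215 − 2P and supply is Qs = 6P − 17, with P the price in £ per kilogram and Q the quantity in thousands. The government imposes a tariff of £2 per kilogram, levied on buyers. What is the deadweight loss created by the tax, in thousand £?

Without the tax, 215 − 2P = 6P − 17 gives 8P = 232, so P* = £29 and Q* = 157.
With the tax collected from buyers, demand (in seller-price terms) shifts: Qd = 215 − 2(P + 2).
Solving gives Q = 154 with buyers paying £30.5 and suppliers receiving £28.5 (the £2 wedge).
Quantity falls by |ΔQ| = |157 − 154| = 3.
DWL = ½ · t · |ΔQ| = ½ · 2 · 3 = £3.

Deadweight loss = £3 thousand.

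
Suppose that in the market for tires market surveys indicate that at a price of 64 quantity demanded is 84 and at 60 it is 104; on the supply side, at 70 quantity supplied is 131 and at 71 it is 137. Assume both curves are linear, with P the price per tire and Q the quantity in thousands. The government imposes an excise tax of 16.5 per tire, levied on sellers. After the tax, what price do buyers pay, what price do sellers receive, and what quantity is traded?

Buyers pay 72; sellers receive 55.5; quantity = 44.

Demand slope: (104 − 84)/(60 − 64) = -5, so Qd = 404 − 5P.
Supply slope: (137 − 131)/(71 − 70) = 6, so Qs = 6P − 289.
Without the tax, 404 − 5P = 6P − 289 gives 11P = 693, so P* = 63 and Q* = 89.
With the tax collected from sellers, supply shifts: Qs = 6(P − 16.5) − 289.
Solving gives Q = 44 with buyers paying 72 and sellers receiving 55.5 (the 16.5 wedge).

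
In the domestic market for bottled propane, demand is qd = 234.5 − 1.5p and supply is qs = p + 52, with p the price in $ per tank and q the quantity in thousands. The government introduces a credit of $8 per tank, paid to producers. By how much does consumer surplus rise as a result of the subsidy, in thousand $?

Consumer surplus rises by $407.68 thousand.

Before the subsidy: set 234.5 − 1.5p = p + 52 → p* = $73, q* = 125.
With a per-unit subsidy paid to producers, each receives p + 8 per unit sold, so supply becomes qs = (p + 8) + 52.
Solving gives q = 129.8 with buyers paying $69.8 and producers receiving $77.8 (the $8 wedge).
ΔCS is the trapezoid between Q = 129.8 and Q = 125 of height $3.2: ½ · (125 + 129.8) · 3.2 = $407.68.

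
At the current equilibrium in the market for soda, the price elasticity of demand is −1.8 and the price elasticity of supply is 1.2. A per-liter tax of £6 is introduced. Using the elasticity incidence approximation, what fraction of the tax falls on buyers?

Buyers' share ≈ 0.4.

Incidence ratio: buyers' share ≈ εs / (εs + |εd|) = 1.2 / (1.2 + 1.8) = 0.4.
Supply is the less elastic side, so buyers bear the smaller share.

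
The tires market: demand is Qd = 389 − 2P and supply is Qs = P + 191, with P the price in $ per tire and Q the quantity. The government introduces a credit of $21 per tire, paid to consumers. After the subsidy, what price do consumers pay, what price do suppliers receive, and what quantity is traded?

Before the subsidy: set 389 − 2P = P + 191 → P* = $66, Q* = 257.
With a per-unit subsidy paid to consumers, each effectively pays P − 21, so demand becomes Qd = 389 − 2(P − 21).
New equilibrium: consumers pay $59, suppliers receive $80, Q = 271. (Wedge: Pb − Ps = −21.)

Consumers pay $59; suppliers receive $80; quantity = 271.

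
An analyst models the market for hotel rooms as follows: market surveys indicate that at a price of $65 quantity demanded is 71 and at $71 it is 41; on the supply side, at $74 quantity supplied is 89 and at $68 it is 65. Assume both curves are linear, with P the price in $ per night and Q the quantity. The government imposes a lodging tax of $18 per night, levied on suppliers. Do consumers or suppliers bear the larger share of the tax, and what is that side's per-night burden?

Suppliers bear the larger share: $10 per night.

Demand slope: (41 − 71)/(71 − 65) = -5, so Qd = 396 − 5P.
Supply slope: (65 − 89)/(68 − 74) = 4, so Qs = 4P − 207.
Before the tax: set 396 − 5P = 4P − 207 → P* = $67, Q* = 61.
With the tax collected from suppliers, supply shifts: Qs = 4(P − 18) − 207.
Solving gives Q = 21 with consumers paying $75 and suppliers receiving $57 (the $18 wedge).
Per-night burden: consumers $8, suppliers $10.
Suppliers take the larger share because supply is less price-elastic here (demand slope 5 vs supply slope 4).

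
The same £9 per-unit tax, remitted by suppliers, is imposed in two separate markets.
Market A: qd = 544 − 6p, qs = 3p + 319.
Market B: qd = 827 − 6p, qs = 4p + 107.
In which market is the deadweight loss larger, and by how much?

Market B, by £16.2.

Market A: pre-tax p* = £25, q* = 394; post-tax q = 376; deadweight loss = £81.
Market B: pre-tax p* = £72, q* = 395; post-tax q = 373.4; deadweight loss = £97.2.
Difference: £81 vs £97.2 → market B is larger by £16.2.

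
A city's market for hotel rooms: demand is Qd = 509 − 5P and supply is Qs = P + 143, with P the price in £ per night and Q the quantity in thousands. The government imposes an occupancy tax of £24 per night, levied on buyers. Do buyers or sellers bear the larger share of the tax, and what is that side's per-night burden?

Sellers bear the larger share: £20 per night.

Without the tax, 509 − 5P = P + 143 gives 6P = 366, so P* = £61 and Q* = 204.
With the tax collected from buyers, demand (in seller-price terms) shifts: Qd = 509 − 5(P + 24).
New equilibrium: buyers pay £65, sellers receive £41, Q = 184. (Wedge: Pb − Ps = 24.)
Per-night burden: buyers £4, sellers £20.
Sellers take the larger share because supply is less price-elastic here (demand slope 5 vs supply slope 1).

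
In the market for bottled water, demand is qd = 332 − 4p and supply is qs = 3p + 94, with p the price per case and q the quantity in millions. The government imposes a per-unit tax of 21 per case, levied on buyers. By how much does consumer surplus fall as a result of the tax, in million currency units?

Consumer surplus falls by 1602 million.

Without the tax, 332 − 4p = 3p + 94 gives 7p = 238, so p* = 34 and q* = 196.
With the tax collected from buyers, demand (in seller-price terms) shifts: qd = 332 − 4(p + 21).
Solving gives q = 160 with buyers paying 43 and producers receiving 22 (the 21 wedge).
ΔCS is the trapezoid between Q = 160 and Q = 196 of height 9: ½ · (196 + 160) · 9 = 1602.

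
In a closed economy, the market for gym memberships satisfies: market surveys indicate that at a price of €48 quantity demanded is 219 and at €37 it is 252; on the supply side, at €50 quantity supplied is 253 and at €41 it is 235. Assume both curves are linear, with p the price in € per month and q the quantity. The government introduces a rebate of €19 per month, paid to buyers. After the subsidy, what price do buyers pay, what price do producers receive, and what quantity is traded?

Demand slope: (252 − 219)/(37 − 48) = -3, so qd = 363 − 3p.
Supply slope: (235 − 253)/(41 − 50) = 2, so qs = 2p + 153.
Without the subsidy, 363 − 3p = 2p + 153 gives 5p = 210, so p* = €42 and q* = 237.
With a per-unit subsidy paid to buyers, each effectively pays p − 19, so demand becomes qd = 363 − 3(p − 19).
Solving gives q = 259.8 with buyers paying €34.4 and producers receiving €53.4 (the €19 wedge).

Buyers pay €34.4; producers receive €53.4; quantity = 259.8.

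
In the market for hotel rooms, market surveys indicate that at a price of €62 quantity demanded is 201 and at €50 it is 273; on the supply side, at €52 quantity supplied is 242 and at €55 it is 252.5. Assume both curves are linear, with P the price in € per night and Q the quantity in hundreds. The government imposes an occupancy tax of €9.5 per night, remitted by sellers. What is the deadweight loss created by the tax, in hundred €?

Demand slope: (273 − 201)/(50 − 62) = -6, so Qd = 573 − 6P.
Supply slope: (252.5 − 242)/(55 − 52) = 3.5, so Qs = 3.5P + 60.
Before the tax: set 573 − 6P = 3.5P + 60 → P* = €54, Q* = 249.
With the tax collected from sellers, supply shifts: Qs = 3.5(P − 9.5) + 60.
New equilibrium: consumers pay €57.5, sellers receive €48, Q = 228. (Wedge: Pb − Ps = 9.5.)
Quantity falls by |ΔQ| = |249 − 228| = 21.
DWL = ½ · t · |ΔQ| = ½ · 9.5 · 21 = €99.75.

Deadweight loss = €99.75 hundred.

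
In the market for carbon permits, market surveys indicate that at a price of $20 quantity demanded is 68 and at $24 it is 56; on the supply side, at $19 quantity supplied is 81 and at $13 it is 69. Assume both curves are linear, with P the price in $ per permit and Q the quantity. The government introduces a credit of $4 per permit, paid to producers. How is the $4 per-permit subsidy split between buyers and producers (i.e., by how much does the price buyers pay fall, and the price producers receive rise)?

Buyers gain $1.6 per permit; producers gain $2.4 per permit.

Demand slope: (56 − 68)/(24 − 20) = -3, so Qd = 128 − 3P.
Supply slope: (69 − 81)/(13 − 19) = 2, so Qs = 2P + 43.
Without the subsidy, 128 − 3P = 2P + 43 gives 5P = 85, so P* = $17 and Q* = 77.
With a per-unit subsidy paid to producers, each receives P + 4 per unit sold, so supply becomes Qs = 2(P + 4) + 43.
New equilibrium: buyers pay $15.4, producers receive $19.4, Q = 81.8. (Wedge: Pb − Ps = −4.)
Gain to buyers: $1.6; to producers: $2.4. (They sum to $4.)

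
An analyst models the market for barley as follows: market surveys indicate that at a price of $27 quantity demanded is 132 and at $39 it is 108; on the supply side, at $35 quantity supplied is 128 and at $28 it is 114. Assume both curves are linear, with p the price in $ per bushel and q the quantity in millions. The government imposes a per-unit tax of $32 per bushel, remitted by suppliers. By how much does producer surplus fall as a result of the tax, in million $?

Producer surplus falls by $1696 million.

Demand slope: (108 − 132)/(39 − 27) = -2, so qd = 186 − 2p.
Supply slope: (114 − 128)/(28 − 35) = 2, so qs = 2p + 58.
Before the tax: set 186 − 2p = 2p + 58 → p* = $32, q* = 122.
With the tax collected from suppliers, supply shifts: qs = 2(p − 32) + 58.
Solving gives q = 90 with consumers paying $48 and suppliers receiving $16 (the $32 wedge).
ΔPS is the trapezoid between Q = 90 and Q = 122 of height $16: ½ · (122 + 90) · 16 = $1696.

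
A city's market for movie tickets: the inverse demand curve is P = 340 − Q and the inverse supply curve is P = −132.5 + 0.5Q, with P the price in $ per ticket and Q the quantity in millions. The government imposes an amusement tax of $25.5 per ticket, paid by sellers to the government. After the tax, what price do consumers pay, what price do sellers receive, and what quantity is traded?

Consumers pay $42; sellers receive $16.5; quantity = 298.

Rewrite in direct form: Qd = 340 − P and Qs = 2P + 265.
Without the tax, 340 − P = 2P + 265 gives 3P = 75, so P* = $25 and Q* = 315.
With the tax collected from sellers, supply shifts: Qs = 2(P − 25.5) + 265.
New equilibrium: consumers pay $42, sellers receive $16.5, Q = 298. (Wedge: Pb − Ps = 25.5.)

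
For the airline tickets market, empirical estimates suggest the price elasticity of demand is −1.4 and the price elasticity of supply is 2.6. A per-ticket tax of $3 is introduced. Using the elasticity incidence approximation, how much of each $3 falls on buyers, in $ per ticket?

Buyers bear ≈ $1.95 per ticket.

Incidence ratio: buyers' share ≈ εs / (εs + |εd|) = 2.6 / (2.6 + 1.4) = 0.65.
So buyers bear ≈ 0.65 × $3 = $1.95; producers bear $1.05.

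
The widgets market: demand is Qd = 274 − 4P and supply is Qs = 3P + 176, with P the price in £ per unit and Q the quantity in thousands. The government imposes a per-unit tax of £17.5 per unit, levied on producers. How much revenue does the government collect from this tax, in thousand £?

Before the tax: set 274 − 4P = 3P + 176 → P* = £14, Q* = 218.
With the tax collected from producers, supply shifts: Qs = 3(P − 17.5) + 176.
New equilibrium: consumers pay £21.5, producers receive £4, Q = 188. (Wedge: Pb − Ps = 17.5.)
Revenue = t · Q = 17.5 · 188 = £3290.

Tax revenue = £3290 thousand.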